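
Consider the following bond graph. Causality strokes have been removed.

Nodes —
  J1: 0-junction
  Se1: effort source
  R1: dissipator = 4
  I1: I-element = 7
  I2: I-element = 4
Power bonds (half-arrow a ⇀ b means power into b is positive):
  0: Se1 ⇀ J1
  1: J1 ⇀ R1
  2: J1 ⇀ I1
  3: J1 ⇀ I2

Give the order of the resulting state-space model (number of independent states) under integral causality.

β0 stroke at J1  (source Se1 imposes e)
β1 stroke at R1  (J1: bond 0 brought effort, rest push out)
β2 stroke at I1  (common-e at J1 fixed by 0)
β3 stroke at I2  (J1 effort already set via bond 0)

2  (I1, I2 all integral)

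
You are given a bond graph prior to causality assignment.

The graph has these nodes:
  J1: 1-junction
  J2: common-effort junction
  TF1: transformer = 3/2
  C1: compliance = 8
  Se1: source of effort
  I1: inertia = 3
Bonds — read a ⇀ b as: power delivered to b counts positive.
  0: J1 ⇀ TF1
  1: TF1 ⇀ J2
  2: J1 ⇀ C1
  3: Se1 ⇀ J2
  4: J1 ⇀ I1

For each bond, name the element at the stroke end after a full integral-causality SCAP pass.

bond 0 |J1
bond 1 |TF1
bond 2 |J1
bond 3 |J2
bond 4 |I1

bond 3 →J2  (Se1 fixes effort; stroke away)
bond 1 →TF1  (0-jn J2 has e-setter on 3)
bond 0 →J1  (TF1: transformer flips bond 1)
bond 2 →J1  (C1 outputs effort q/C1)
bond 4 →I1  (only one flow-in slot at J1)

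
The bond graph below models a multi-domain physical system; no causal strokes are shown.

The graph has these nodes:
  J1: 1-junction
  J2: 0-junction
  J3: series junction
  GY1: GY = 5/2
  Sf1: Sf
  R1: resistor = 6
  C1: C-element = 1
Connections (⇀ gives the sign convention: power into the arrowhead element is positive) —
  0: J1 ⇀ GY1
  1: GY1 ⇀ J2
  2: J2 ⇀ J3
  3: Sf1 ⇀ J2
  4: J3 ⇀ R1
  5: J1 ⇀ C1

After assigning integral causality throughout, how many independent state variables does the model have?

b3 |Sf1  (Sf1 (Sf) sets flow on bond)
b5 |J1  (C1: C, integral causality)
b0 |GY1  (closing 1-jn rule on J1)
b1 |GY1  (GY1 both-in/both-out from 0)
b2 |J2  (closing 0-jn rule on J2)
b4 |J3  (J3: bond 2 brought flow, rest push out)

1  (C1 all integral)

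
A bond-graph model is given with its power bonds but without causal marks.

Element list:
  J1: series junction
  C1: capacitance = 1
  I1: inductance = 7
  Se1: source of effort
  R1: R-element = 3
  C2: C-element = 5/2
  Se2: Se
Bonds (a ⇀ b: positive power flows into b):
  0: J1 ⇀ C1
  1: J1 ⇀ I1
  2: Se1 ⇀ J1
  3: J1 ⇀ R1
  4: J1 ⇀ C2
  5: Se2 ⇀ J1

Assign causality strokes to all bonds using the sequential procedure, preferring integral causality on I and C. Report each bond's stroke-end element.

bond 2 stroke at J1  (Se1 (Se) sets effort on bond)
bond 5 stroke at J1  (Se2 fixes effort; stroke away)
bond 0 stroke at J1  (C1: C, integral causality)
bond 1 stroke at I1  (I1 outputs flow p/I1)
bond 3 stroke at J1  (common-f at J1 fixed by 1)
bond 4 stroke at J1  (1-jn J1 has f-setter on 1)

bond 0 stroke→J1
bond 1 stroke→I1
bond 2 stroke→J1
bond 3 stroke→J1
bond 4 stroke→J1
bond 5 stroke→J1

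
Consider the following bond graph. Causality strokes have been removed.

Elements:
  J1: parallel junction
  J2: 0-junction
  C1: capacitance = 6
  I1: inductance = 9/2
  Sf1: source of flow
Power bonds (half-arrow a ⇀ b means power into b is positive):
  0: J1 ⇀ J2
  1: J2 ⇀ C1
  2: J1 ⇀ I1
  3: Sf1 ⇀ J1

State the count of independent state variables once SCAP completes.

2  (C1, I1 all integral)

#3 stroke at Sf1  (Sf1: flow source, stroke at near end)
#1 stroke at J2  (C1 integral (e out))
#0 stroke at J1  (common-e at J2 fixed by 1)
#2 stroke at I1  (J1: bond 0 brought effort, rest push out)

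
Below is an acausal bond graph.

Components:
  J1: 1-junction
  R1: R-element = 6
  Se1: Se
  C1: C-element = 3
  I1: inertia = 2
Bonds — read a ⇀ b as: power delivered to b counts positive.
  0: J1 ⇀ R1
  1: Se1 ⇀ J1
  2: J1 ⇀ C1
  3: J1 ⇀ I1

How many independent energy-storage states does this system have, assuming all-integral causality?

bond 1 stroke→J1  (Se1: effort source, stroke at far end)
bond 2 stroke→J1  (C1: C, integral causality)
bond 3 stroke→I1  (I1: I, integral causality)
bond 0 stroke→J1  (J1 flow already set via bond 3)

2  (C1, I1 all integral)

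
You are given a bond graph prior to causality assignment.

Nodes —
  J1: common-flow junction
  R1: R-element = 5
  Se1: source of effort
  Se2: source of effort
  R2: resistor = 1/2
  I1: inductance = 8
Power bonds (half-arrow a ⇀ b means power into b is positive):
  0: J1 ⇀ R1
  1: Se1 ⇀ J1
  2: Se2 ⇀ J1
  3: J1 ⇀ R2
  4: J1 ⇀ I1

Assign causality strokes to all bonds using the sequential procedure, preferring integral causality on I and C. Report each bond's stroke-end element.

#0 |J1
#1 |J1
#2 |J1
#3 |J1
#4 |I1

β1 stroke at J1  (source Se1 imposes e)
β2 stroke at J1  (Se2: effort source, stroke at far end)
β4 stroke at I1  (I1: I, integral causality)
β0 stroke at J1  (J1: bond 4 brought flow, rest push out)
β3 stroke at J1  (1-jn J1 has f-setter on 4)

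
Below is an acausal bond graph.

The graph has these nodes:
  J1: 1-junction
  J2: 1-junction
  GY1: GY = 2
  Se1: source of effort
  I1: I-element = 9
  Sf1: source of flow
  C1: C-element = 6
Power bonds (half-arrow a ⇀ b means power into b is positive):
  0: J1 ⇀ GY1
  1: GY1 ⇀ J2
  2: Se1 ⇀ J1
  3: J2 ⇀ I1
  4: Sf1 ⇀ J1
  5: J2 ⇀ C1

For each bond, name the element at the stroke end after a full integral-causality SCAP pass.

b0 |J1
b1 |J2
b2 |J1
b3 |I1
b4 |Sf1
b5 |J2

b2 stroke at J1  (source Se1 imposes e)
b4 stroke at Sf1  (source Sf1 imposes f)
b0 stroke at J1  (1-jn J1 has f-setter on 4)
b1 stroke at J2  (GY1 both-in/both-out from 0)
b3 stroke at I1  (prefer integral on I1)
b5 stroke at J2  (1-jn J2 has f-setter on 3)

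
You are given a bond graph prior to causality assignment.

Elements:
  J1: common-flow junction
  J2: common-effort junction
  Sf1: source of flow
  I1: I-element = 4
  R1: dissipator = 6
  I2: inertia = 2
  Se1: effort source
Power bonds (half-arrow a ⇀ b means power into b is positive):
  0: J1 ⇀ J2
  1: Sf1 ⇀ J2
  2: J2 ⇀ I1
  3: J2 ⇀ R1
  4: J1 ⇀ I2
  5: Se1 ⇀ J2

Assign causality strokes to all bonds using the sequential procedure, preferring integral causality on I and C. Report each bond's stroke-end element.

b1 |Sf1  (source Sf1 imposes f)
b5 |J2  (Se1: effort source, stroke at far end)
b0 |J1  (J2 effort already set via bond 5)
b2 |I1  (0-jn J2 has e-setter on 5)
b3 |R1  (J2: bond 5 brought effort, rest push out)
b4 |I2  (J1: last free bond brings flow in)

β0 |J1
β1 |Sf1
β2 |I1
β3 |R1
β4 |I2
β5 |J2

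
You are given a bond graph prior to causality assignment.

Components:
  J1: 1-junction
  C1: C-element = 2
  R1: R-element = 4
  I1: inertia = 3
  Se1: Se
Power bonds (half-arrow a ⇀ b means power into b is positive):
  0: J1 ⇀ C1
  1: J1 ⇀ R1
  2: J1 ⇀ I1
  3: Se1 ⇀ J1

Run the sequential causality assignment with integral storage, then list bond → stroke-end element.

bond 3 stroke at J1  (Se1 fixes effort; stroke away)
bond 0 stroke at J1  (prefer integral on C1)
bond 2 stroke at I1  (I1: I, integral causality)
bond 1 stroke at J1  (J1 flow already set via bond 2)

bond 0 stroke at J1
bond 1 stroke at J1
bond 2 stroke at I1
bond 3 stroke at J1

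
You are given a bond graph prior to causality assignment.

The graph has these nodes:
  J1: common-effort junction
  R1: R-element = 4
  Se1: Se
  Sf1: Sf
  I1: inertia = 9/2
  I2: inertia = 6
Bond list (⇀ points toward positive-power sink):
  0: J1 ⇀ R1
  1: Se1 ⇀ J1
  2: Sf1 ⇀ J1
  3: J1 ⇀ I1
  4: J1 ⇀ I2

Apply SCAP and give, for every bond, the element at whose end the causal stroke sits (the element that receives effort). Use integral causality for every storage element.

β0 stroke at R1
β1 stroke at J1
β2 stroke at Sf1
β3 stroke at I1
β4 stroke at I2

b1 |J1  (source Se1 imposes e)
b2 |Sf1  (source Sf1 imposes f)
b0 |R1  (J1: bond 1 brought effort, rest push out)
b3 |I1  (J1 effort already set via bond 1)
b4 |I2  (J1 effort already set via bond 1)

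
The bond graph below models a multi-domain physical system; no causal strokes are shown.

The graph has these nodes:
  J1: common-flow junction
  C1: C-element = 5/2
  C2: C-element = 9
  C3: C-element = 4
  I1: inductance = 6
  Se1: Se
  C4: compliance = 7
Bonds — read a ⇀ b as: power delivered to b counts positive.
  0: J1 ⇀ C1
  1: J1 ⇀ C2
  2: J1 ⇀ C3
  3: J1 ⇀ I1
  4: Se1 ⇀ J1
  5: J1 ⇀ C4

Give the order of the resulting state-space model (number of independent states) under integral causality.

5  (C1, C2, C3, C4, I1 all integral)

β4 →J1  (source Se1 imposes e)
β0 →J1  (prefer integral on C1)
β1 →J1  (C2 integral (e out))
β2 →J1  (prefer integral on C3)
β3 →I1  (I1 outputs flow p/I1)
β5 →J1  (1-jn J1 has f-setter on 3)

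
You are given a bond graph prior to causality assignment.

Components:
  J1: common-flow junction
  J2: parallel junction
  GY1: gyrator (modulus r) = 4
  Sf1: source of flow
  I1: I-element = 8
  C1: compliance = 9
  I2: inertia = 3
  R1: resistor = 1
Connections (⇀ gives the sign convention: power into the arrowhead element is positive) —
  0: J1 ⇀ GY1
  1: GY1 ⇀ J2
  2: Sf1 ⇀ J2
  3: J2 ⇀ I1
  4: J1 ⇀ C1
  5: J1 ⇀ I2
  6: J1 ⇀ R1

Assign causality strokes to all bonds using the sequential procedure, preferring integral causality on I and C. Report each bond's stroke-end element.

#0 stroke at J1
#1 stroke at J2
#2 stroke at Sf1
#3 stroke at I1
#4 stroke at J1
#5 stroke at I2
#6 stroke at J1

β2 stroke→Sf1  (source Sf1 imposes f)
β3 stroke→I1  (I1 outputs flow p/I1)
β1 stroke→J2  (closing 0-jn rule on J2)
β0 stroke→J1  (GY1 both-in/both-out from 1)
β4 stroke→J1  (C1 outputs effort q/C1)
β5 stroke→I2  (prefer integral on I2)
β6 stroke→J1  (J1 flow already set via bond 5)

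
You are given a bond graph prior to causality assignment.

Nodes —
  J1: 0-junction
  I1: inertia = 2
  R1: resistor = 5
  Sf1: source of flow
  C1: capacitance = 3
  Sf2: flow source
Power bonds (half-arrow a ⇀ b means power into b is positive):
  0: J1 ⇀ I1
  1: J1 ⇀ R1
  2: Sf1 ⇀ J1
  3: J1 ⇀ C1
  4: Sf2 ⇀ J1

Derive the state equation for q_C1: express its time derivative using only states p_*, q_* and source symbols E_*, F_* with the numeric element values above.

dq_C1/dt = F_Sf1 + F_Sf2 - p_I1/2 - q_C1/15

bond 2 stroke at Sf1  (Sf1 (Sf) sets flow on bond)
bond 4 stroke at Sf2  (Sf2 (Sf) sets flow on bond)
bond 0 stroke at I1  (I1 integral (f out))
bond 3 stroke at J1  (C1 integral (e out))
bond 1 stroke at R1  (0-jn J1 has e-setter on 3)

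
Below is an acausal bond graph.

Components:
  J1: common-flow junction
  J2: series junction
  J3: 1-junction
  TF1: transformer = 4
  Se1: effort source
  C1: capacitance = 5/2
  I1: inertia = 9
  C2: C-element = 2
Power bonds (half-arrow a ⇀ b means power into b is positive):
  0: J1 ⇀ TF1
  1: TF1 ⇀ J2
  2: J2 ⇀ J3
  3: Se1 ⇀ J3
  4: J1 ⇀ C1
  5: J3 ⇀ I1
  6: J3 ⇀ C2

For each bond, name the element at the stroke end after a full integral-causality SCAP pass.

bond 0 stroke at TF1
bond 1 stroke at J2
bond 2 stroke at J3
bond 3 stroke at J3
bond 4 stroke at J1
bond 5 stroke at I1
bond 6 stroke at J3

#3 stroke at J3  (source Se1 imposes e)
#4 stroke at J1  (prefer integral on C1)
#0 stroke at TF1  (only one flow-in slot at J1)
#1 stroke at J2  (TF1 one-in-one-out from 0)
#2 stroke at J3  (closing 1-jn rule on J2)
#5 stroke at I1  (prefer integral on I1)
#6 stroke at J3  (J3: bond 5 brought flow, rest push out)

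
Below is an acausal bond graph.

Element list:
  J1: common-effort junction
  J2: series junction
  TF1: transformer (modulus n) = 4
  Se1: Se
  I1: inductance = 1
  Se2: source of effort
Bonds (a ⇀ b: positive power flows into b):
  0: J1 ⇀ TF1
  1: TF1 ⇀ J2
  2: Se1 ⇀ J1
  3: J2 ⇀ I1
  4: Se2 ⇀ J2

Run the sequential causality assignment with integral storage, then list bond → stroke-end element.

β0 stroke→TF1
β1 stroke→J2
β2 stroke→J1
β3 stroke→I1
β4 stroke→J2

β2 |J1  (Se1 fixes effort; stroke away)
β4 |J2  (Se2 fixes effort; stroke away)
β0 |TF1  (0-jn J1 has e-setter on 2)
β1 |J2  (TF1 one-in-one-out from 0)
β3 |I1  (J2 needs exactly one f-in)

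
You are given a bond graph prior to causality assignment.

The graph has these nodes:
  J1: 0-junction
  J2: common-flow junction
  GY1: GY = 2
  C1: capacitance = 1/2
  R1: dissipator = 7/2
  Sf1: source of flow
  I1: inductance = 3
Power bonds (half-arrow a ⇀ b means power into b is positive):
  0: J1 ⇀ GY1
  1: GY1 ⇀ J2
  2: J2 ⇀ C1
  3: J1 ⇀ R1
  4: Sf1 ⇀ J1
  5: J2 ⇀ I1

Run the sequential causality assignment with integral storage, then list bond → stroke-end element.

bond 0 |J1
bond 1 |J2
bond 2 |J2
bond 3 |R1
bond 4 |Sf1
bond 5 |I1

#4 stroke at Sf1  (Sf1 (Sf) sets flow on bond)
#2 stroke at J2  (C1 integral (e out))
#5 stroke at I1  (I1: I, integral causality)
#1 stroke at J2  (J2: bond 5 brought flow, rest push out)
#0 stroke at J1  (through GY1, causality inverts; strokes same side of GY1)
#3 stroke at R1  (J1: bond 0 brought effort, rest push out)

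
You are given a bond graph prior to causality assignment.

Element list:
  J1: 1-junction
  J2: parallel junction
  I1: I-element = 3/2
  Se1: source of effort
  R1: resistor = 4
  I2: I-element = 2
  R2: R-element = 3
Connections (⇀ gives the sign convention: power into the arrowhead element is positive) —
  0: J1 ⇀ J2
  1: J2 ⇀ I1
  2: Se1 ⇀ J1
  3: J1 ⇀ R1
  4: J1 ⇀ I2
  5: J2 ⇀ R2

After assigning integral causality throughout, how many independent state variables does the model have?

#2 stroke at J1  (Se1: effort source, stroke at far end)
#1 stroke at I1  (I1 integral (f out))
#4 stroke at I2  (I2: I, integral causality)
#0 stroke at J1  (1-jn J1 has f-setter on 4)
#3 stroke at J1  (1-jn J1 has f-setter on 4)
#5 stroke at J2  (only one effort-in slot at J2)

2  (I1, I2 all integral)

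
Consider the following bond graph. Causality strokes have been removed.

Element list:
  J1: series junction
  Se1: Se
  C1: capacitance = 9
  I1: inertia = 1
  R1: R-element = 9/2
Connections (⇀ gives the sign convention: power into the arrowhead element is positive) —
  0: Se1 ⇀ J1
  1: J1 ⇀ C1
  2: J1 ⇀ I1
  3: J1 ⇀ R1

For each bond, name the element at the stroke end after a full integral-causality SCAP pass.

#0 stroke at J1
#1 stroke at J1
#2 stroke at I1
#3 stroke at J1

b0 stroke→J1  (Se1: effort source, stroke at far end)
b1 stroke→J1  (C1 outputs effort q/C1)
b2 stroke→I1  (prefer integral on I1)
b3 stroke→J1  (common-f at J1 fixed by 2)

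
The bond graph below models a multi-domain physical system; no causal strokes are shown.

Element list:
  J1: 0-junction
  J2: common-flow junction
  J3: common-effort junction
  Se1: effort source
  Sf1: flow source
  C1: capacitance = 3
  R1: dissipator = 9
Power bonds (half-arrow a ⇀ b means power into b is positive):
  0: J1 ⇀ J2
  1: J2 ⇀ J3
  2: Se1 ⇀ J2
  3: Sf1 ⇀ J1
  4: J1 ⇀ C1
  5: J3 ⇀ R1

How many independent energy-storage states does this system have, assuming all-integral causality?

β2 stroke→J2  (Se1 fixes effort; stroke away)
β3 stroke→Sf1  (Sf1: flow source, stroke at near end)
β4 stroke→J1  (C1: C, integral causality)
β0 stroke→J2  (common-e at J1 fixed by 4)
β1 stroke→J3  (J2: last free bond brings flow in)
β5 stroke→R1  (J3: bond 1 brought effort, rest push out)

1  (C1 all integral)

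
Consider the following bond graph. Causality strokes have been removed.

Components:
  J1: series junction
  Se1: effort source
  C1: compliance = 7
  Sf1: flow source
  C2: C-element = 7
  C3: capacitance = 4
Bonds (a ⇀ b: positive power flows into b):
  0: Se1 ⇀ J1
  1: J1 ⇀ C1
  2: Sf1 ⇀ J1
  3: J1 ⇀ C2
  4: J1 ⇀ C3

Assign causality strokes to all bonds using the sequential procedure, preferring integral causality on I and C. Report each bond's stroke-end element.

bond 0 →J1  (source Se1 imposes e)
bond 2 →Sf1  (Sf1 (Sf) sets flow on bond)
bond 1 →J1  (J1 flow already set via bond 2)
bond 3 →J1  (J1 flow already set via bond 2)
bond 4 →J1  (common-f at J1 fixed by 2)

#0 →J1
#1 →J1
#2 →Sf1
#3 →J1
#4 →J1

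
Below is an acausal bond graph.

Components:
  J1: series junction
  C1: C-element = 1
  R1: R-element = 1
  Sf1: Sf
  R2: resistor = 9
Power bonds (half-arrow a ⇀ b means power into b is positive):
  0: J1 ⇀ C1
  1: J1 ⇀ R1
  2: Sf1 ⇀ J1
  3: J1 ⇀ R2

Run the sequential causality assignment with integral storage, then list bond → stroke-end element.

β2 stroke at Sf1  (Sf1 fixes flow; stroke at Sf1)
β0 stroke at J1  (1-jn J1 has f-setter on 2)
β1 stroke at J1  (common-f at J1 fixed by 2)
β3 stroke at J1  (J1: bond 2 brought flow, rest push out)

b0 stroke→J1
b1 stroke→J1
b2 stroke→Sf1
b3 stroke→J1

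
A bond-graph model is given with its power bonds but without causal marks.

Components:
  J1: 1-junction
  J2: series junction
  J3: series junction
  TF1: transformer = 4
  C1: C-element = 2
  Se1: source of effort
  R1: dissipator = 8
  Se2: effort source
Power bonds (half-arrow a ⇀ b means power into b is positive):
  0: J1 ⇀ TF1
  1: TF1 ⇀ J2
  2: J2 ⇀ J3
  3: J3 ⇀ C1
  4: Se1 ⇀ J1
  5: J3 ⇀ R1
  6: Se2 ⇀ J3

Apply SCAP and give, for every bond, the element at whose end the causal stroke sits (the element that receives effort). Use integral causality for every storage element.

b0 stroke at TF1
b1 stroke at J2
b2 stroke at J3
b3 stroke at J3
b4 stroke at J1
b5 stroke at R1
b6 stroke at J3

β4 →J1  (source Se1 imposes e)
β6 →J3  (Se2 (Se) sets effort on bond)
β0 →TF1  (closing 1-jn rule on J1)
β1 →J2  (through TF1, causality passes straight; one stroke at TF1)
β2 →J3  (only one flow-in slot at J2)
β3 →J3  (prefer integral on C1)
β5 →R1  (closing 1-jn rule on J3)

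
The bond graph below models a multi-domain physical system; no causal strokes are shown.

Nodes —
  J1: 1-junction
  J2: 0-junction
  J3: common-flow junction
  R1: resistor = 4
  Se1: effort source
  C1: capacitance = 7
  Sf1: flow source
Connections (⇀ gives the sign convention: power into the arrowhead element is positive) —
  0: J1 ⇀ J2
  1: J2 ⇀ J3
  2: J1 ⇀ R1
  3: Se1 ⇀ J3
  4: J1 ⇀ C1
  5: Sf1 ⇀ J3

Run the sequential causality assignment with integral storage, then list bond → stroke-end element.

#0 stroke→J2
#1 stroke→J3
#2 stroke→J1
#3 stroke→J3
#4 stroke→J1
#5 stroke→Sf1

β3 stroke at J3  (Se1: effort source, stroke at far end)
β5 stroke at Sf1  (Sf1 fixes flow; stroke at Sf1)
β1 stroke at J3  (J3: bond 5 brought flow, rest push out)
β0 stroke at J2  (only one effort-in slot at J2)
β2 stroke at J1  (common-f at J1 fixed by 0)
β4 stroke at J1  (common-f at J1 fixed by 0)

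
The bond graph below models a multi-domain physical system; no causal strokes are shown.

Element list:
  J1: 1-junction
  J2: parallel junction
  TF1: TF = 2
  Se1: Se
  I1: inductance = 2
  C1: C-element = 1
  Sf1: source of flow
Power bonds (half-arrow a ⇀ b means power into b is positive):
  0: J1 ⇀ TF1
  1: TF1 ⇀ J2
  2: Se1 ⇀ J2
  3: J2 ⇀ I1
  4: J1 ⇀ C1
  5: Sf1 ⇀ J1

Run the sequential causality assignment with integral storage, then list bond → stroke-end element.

bond 2 stroke→J2  (source Se1 imposes e)
bond 5 stroke→Sf1  (source Sf1 imposes f)
bond 0 stroke→J1  (J1: bond 5 brought flow, rest push out)
bond 4 stroke→J1  (J1 flow already set via bond 5)
bond 1 stroke→TF1  (J2 effort already set via bond 2)
bond 3 stroke→I1  (0-jn J2 has e-setter on 2)

#0 stroke at J1
#1 stroke at TF1
#2 stroke at J2
#3 stroke at I1
#4 stroke at J1
#5 stroke at Sf1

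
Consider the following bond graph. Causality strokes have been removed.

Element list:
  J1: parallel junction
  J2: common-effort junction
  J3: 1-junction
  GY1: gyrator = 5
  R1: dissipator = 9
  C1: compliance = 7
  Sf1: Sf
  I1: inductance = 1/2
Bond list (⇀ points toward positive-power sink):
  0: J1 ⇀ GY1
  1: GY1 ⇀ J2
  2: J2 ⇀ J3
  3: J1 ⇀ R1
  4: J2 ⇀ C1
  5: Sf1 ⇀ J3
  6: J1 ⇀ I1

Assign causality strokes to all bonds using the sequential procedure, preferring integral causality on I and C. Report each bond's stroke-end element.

#5 stroke→Sf1  (Sf1 fixes flow; stroke at Sf1)
#2 stroke→J3  (1-jn J3 has f-setter on 5)
#4 stroke→J2  (C1 outputs effort q/C1)
#1 stroke→GY1  (common-e at J2 fixed by 4)
#0 stroke→GY1  (GY1 both-in/both-out from 1)
#6 stroke→I1  (I1 integral (f out))
#3 stroke→J1  (only one effort-in slot at J1)

β0 |GY1
β1 |GY1
β2 |J3
β3 |J1
β4 |J2
β5 |Sf1
β6 |I1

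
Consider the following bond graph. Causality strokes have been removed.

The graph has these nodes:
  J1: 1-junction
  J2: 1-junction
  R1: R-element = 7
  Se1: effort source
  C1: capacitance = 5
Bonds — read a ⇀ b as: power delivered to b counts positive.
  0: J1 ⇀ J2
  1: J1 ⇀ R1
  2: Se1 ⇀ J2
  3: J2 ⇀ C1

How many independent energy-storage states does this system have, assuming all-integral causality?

1  (C1 all integral)

b2 stroke at J2  (Se1 fixes effort; stroke away)
b3 stroke at J2  (C1 integral (e out))
b0 stroke at J1  (closing 1-jn rule on J2)
b1 stroke at R1  (J1 needs exactly one f-in)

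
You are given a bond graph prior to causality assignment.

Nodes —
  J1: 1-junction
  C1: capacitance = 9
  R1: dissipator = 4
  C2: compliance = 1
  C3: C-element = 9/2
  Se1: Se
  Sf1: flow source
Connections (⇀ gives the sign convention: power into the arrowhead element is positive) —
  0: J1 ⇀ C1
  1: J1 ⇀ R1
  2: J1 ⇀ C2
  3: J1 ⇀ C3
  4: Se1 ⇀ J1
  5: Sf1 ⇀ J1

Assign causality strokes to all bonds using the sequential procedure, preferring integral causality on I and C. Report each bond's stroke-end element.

b4 stroke→J1  (Se1 (Se) sets effort on bond)
b5 stroke→Sf1  (source Sf1 imposes f)
b0 stroke→J1  (1-jn J1 has f-setter on 5)
b1 stroke→J1  (1-jn J1 has f-setter on 5)
b2 stroke→J1  (J1 flow already set via bond 5)
b3 stroke→J1  (J1 flow already set via bond 5)

β0 stroke→J1
β1 stroke→J1
β2 stroke→J1
β3 stroke→J1
β4 stroke→J1
β5 stroke→Sf1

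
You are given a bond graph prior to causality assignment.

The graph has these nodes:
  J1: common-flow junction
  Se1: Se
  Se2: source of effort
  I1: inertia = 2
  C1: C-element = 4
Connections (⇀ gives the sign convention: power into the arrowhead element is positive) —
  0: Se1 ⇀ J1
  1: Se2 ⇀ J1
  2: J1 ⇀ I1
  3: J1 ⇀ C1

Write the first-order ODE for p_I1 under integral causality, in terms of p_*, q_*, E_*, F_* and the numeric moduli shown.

b0 stroke at J1  (Se1: effort source, stroke at far end)
b1 stroke at J1  (Se2: effort source, stroke at far end)
b2 stroke at I1  (I1 integral (f out))
b3 stroke at J1  (J1 flow already set via bond 2)

dp_I1/dt = E_Se1 + E_Se2 - q_C1/4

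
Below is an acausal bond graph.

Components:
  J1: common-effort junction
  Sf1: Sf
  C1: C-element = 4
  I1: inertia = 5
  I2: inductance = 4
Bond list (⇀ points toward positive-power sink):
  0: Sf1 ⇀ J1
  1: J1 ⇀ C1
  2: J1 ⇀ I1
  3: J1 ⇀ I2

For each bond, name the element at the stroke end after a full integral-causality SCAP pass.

β0 |Sf1  (source Sf1 imposes f)
β1 |J1  (C1: C, integral causality)
β2 |I1  (common-e at J1 fixed by 1)
β3 |I2  (0-jn J1 has e-setter on 1)

bond 0 |Sf1
bond 1 |J1
bond 2 |I1
bond 3 |I2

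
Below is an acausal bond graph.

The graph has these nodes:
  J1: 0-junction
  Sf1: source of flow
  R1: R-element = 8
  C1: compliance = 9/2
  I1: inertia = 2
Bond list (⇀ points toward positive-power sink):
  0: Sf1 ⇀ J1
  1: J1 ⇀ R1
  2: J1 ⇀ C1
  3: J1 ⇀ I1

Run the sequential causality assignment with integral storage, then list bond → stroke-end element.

β0 stroke→Sf1
β1 stroke→R1
β2 stroke→J1
β3 stroke→I1

#0 |Sf1  (Sf1 fixes flow; stroke at Sf1)
#2 |J1  (C1 integral (e out))
#1 |R1  (J1 effort already set via bond 2)
#3 |I1  (0-jn J1 has e-setter on 2)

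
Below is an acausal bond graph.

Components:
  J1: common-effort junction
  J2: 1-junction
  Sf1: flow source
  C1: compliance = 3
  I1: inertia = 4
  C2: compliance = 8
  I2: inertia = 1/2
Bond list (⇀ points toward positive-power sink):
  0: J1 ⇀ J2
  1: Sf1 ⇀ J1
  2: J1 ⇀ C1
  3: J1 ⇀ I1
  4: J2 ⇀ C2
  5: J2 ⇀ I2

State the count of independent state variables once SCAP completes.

bond 1 →Sf1  (Sf1: flow source, stroke at near end)
bond 2 →J1  (C1 outputs effort q/C1)
bond 0 →J2  (0-jn J1 has e-setter on 2)
bond 3 →I1  (common-e at J1 fixed by 2)
bond 4 →J2  (prefer integral on C2)
bond 5 →I2  (J2 needs exactly one f-in)

4  (C1, C2, I1, I2 all integral)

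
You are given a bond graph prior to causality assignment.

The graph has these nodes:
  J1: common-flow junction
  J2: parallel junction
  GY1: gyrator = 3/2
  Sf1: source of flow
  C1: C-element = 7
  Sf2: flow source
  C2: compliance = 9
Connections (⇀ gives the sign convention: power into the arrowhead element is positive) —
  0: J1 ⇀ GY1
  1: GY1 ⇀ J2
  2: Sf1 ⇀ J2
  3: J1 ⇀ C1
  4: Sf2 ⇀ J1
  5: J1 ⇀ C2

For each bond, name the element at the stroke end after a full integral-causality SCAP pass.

#0 stroke at J1
#1 stroke at J2
#2 stroke at Sf1
#3 stroke at J1
#4 stroke at Sf2
#5 stroke at J1

#2 stroke at Sf1  (Sf1: flow source, stroke at near end)
#4 stroke at Sf2  (Sf2 fixes flow; stroke at Sf2)
#0 stroke at J1  (J1 flow already set via bond 4)
#3 stroke at J1  (1-jn J1 has f-setter on 4)
#5 stroke at J1  (common-f at J1 fixed by 4)
#1 stroke at J2  (J2: last free bond brings effort in)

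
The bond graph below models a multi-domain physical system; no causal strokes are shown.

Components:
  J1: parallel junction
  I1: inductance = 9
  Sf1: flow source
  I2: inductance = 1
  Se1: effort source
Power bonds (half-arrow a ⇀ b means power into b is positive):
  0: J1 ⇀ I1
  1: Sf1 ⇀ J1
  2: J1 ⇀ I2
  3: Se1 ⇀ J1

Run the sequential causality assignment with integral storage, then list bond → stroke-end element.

bond 1 stroke→Sf1  (Sf1 (Sf) sets flow on bond)
bond 3 stroke→J1  (source Se1 imposes e)
bond 0 stroke→I1  (J1: bond 3 brought effort, rest push out)
bond 2 stroke→I2  (J1 effort already set via bond 3)

bond 0 →I1
bond 1 →Sf1
bond 2 →I2
bond 3 →J1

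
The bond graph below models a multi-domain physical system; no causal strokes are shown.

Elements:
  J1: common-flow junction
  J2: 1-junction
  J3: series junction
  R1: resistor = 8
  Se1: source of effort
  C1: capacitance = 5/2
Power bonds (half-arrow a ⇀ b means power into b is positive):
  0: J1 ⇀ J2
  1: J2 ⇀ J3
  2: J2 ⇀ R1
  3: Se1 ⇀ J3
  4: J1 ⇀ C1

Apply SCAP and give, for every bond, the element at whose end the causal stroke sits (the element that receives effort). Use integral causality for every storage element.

bond 0 →J2
bond 1 →J2
bond 2 →R1
bond 3 →J3
bond 4 →J1

#3 →J3  (Se1 (Se) sets effort on bond)
#1 →J2  (J3: last free bond brings flow in)
#4 →J1  (C1 outputs effort q/C1)
#0 →J2  (closing 1-jn rule on J1)
#2 →R1  (J2: last free bond brings flow in)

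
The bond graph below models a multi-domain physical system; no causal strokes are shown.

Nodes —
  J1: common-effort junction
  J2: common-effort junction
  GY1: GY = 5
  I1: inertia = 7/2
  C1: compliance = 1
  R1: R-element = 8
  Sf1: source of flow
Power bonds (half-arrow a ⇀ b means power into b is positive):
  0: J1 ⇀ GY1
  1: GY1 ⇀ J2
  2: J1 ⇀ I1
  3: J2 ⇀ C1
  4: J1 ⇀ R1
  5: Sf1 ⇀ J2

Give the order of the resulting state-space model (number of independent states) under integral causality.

β5 stroke→Sf1  (Sf1: flow source, stroke at near end)
β2 stroke→I1  (I1 integral (f out))
β3 stroke→J2  (C1: C, integral causality)
β1 stroke→GY1  (0-jn J2 has e-setter on 3)
β0 stroke→GY1  (GY1: gyrator matches bond 1)
β4 stroke→J1  (J1: last free bond brings effort in)

2  (C1, I1 all integral)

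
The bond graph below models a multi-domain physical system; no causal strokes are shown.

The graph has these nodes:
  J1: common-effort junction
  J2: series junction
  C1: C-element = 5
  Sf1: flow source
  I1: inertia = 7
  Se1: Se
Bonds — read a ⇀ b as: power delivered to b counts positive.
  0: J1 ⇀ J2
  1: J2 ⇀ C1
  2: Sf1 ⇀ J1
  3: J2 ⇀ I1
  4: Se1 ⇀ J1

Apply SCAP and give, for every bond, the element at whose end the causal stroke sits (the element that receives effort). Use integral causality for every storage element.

#0 →J2
#1 →J2
#2 →Sf1
#3 →I1
#4 →J1

#2 →Sf1  (source Sf1 imposes f)
#4 →J1  (source Se1 imposes e)
#0 →J2  (J1: bond 4 brought effort, rest push out)
#1 →J2  (C1: C, integral causality)
#3 →I1  (only one flow-in slot at J2)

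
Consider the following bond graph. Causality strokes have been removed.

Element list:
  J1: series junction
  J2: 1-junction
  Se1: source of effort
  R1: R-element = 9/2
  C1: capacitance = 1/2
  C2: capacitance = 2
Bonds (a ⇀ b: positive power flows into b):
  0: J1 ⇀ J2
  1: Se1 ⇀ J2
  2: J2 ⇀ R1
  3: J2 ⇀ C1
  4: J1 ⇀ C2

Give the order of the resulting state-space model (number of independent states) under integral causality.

2  (C1, C2 all integral)

b1 stroke at J2  (source Se1 imposes e)
b3 stroke at J2  (C1: C, integral causality)
b4 stroke at J1  (prefer integral on C2)
b0 stroke at J2  (closing 1-jn rule on J1)
b2 stroke at R1  (closing 1-jn rule on J2)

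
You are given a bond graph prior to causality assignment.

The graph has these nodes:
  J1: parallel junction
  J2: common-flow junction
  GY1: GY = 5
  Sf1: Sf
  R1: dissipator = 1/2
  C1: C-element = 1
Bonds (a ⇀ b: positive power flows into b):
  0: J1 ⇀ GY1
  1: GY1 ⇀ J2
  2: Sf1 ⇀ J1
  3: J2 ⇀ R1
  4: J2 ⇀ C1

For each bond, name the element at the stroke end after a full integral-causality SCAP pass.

b0 →J1
b1 →J2
b2 →Sf1
b3 →R1
b4 →J2

bond 2 |Sf1  (Sf1 fixes flow; stroke at Sf1)
bond 0 |J1  (only one effort-in slot at J1)
bond 1 |J2  (through GY1, causality inverts; strokes same side of GY1)
bond 4 |J2  (C1: C, integral causality)
bond 3 |R1  (J2: last free bond brings flow in)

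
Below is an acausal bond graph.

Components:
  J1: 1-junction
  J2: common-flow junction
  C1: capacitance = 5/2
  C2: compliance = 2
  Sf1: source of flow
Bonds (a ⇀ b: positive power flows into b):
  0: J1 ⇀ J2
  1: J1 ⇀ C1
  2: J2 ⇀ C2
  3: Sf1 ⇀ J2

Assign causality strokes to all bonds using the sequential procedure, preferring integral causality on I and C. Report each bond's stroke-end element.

#0 stroke at J2
#1 stroke at J1
#2 stroke at J2
#3 stroke at Sf1

#3 stroke→Sf1  (Sf1: flow source, stroke at near end)
#0 stroke→J2  (1-jn J2 has f-setter on 3)
#2 stroke→J2  (1-jn J2 has f-setter on 3)
#1 stroke→J1  (common-f at J1 fixed by 0)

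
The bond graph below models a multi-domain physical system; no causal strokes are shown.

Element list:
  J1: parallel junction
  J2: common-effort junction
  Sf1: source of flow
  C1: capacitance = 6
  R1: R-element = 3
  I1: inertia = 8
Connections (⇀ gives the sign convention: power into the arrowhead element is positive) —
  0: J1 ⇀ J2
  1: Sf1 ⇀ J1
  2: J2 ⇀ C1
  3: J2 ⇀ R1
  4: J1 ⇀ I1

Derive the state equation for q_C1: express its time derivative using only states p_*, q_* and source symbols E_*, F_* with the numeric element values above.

β1 stroke→Sf1  (Sf1 (Sf) sets flow on bond)
β2 stroke→J2  (C1 integral (e out))
β0 stroke→J1  (0-jn J2 has e-setter on 2)
β3 stroke→R1  (0-jn J2 has e-setter on 2)
β4 stroke→I1  (J1: bond 0 brought effort, rest push out)

dq_C1/dt = F_Sf1 - p_I1/8 - q_C1/18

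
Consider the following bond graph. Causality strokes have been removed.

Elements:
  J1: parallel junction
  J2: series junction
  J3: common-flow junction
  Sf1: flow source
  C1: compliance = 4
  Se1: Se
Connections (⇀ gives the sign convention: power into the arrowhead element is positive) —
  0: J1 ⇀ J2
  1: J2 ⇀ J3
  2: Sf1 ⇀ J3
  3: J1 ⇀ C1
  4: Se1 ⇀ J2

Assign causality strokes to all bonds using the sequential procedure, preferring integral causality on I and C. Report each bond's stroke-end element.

#2 stroke→Sf1  (Sf1 fixes flow; stroke at Sf1)
#4 stroke→J2  (source Se1 imposes e)
#1 stroke→J3  (1-jn J3 has f-setter on 2)
#0 stroke→J2  (J2 flow already set via bond 1)
#3 stroke→J1  (only one effort-in slot at J1)

b0 stroke at J2
b1 stroke at J3
b2 stroke at Sf1
b3 stroke at J1
b4 stroke at J2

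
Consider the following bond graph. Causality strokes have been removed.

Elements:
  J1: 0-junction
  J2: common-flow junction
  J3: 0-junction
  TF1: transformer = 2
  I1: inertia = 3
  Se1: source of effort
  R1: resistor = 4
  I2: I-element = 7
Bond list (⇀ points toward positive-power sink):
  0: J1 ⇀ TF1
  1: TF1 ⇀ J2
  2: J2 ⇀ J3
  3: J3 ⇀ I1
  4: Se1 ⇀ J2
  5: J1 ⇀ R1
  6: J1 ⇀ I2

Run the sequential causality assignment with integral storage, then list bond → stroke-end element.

β0 →TF1
β1 →J2
β2 →J3
β3 →I1
β4 →J2
β5 →J1
β6 →I2

bond 4 |J2  (source Se1 imposes e)
bond 3 |I1  (prefer integral on I1)
bond 2 |J3  (closing 0-jn rule on J3)
bond 1 |J2  (J2 flow already set via bond 2)
bond 0 |TF1  (TF1 one-in-one-out from 1)
bond 6 |I2  (I2 integral (f out))
bond 5 |J1  (only one effort-in slot at J1)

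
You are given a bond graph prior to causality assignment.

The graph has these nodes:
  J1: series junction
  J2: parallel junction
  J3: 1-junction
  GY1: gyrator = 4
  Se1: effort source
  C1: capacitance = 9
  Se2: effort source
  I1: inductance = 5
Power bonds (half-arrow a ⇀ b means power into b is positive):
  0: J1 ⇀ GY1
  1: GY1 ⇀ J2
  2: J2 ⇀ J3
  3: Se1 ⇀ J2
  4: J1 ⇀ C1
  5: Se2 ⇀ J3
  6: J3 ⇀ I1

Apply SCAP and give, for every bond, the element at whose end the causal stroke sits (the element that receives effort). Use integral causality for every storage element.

b3 →J2  (source Se1 imposes e)
b5 →J3  (Se2 fixes effort; stroke away)
b1 →GY1  (common-e at J2 fixed by 3)
b2 →J3  (J2 effort already set via bond 3)
b6 →I1  (J3: last free bond brings flow in)
b0 →GY1  (GY1 both-in/both-out from 1)
b4 →J1  (common-f at J1 fixed by 0)

b0 stroke→GY1
b1 stroke→GY1
b2 stroke→J3
b3 stroke→J2
b4 stroke→J1
b5 stroke→J3
b6 stroke→I1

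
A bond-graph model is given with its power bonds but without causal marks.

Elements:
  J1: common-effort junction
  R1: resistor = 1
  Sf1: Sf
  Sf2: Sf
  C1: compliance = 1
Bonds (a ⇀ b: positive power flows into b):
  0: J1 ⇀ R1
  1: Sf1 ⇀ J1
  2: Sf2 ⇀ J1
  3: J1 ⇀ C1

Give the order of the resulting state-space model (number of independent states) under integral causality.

β1 |Sf1  (Sf1 (Sf) sets flow on bond)
β2 |Sf2  (Sf2: flow source, stroke at near end)
β3 |J1  (C1 integral (e out))
β0 |R1  (J1 effort already set via bond 3)

1  (C1 all integral)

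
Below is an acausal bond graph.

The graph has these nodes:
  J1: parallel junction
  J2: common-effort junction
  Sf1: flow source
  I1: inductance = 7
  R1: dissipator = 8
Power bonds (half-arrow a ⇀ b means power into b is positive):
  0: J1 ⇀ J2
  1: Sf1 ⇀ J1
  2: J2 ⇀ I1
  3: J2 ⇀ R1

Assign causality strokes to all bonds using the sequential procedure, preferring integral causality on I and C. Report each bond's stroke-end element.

b0 stroke at J1
b1 stroke at Sf1
b2 stroke at I1
b3 stroke at J2

b1 →Sf1  (source Sf1 imposes f)
b0 →J1  (J1: last free bond brings effort in)
b2 →I1  (prefer integral on I1)
b3 →J2  (closing 0-jn rule on J2)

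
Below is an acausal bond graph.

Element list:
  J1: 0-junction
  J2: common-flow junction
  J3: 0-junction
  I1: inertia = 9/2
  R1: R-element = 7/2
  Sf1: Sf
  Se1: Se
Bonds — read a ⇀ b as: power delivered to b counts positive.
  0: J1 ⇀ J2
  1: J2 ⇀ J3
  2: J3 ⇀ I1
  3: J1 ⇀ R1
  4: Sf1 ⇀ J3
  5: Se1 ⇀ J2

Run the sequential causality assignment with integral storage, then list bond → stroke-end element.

#0 |J2
#1 |J3
#2 |I1
#3 |J1
#4 |Sf1
#5 |J2

#4 stroke at Sf1  (source Sf1 imposes f)
#5 stroke at J2  (Se1 (Se) sets effort on bond)
#2 stroke at I1  (I1 outputs flow p/I1)
#1 stroke at J3  (J3: last free bond brings effort in)
#0 stroke at J2  (J2 flow already set via bond 1)
#3 stroke at J1  (J1: last free bond brings effort in)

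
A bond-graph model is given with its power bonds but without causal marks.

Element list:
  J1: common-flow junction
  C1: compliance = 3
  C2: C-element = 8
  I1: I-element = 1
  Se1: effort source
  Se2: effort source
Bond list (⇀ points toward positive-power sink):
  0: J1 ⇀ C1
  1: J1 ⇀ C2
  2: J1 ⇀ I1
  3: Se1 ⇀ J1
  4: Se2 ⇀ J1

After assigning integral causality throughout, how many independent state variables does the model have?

#3 stroke at J1  (Se1: effort source, stroke at far end)
#4 stroke at J1  (source Se2 imposes e)
#0 stroke at J1  (prefer integral on C1)
#1 stroke at J1  (C2 outputs effort q/C2)
#2 stroke at I1  (closing 1-jn rule on J1)

3  (C1, C2, I1 all integral)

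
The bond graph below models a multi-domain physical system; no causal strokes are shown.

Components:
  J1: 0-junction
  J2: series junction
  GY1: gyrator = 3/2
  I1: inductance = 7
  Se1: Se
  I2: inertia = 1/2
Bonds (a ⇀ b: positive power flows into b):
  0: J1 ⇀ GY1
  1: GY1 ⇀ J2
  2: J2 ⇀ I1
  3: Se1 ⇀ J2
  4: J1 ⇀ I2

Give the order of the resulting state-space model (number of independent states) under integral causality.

2  (I1, I2 all integral)

#3 stroke at J2  (Se1 fixes effort; stroke away)
#2 stroke at I1  (prefer integral on I1)
#1 stroke at J2  (1-jn J2 has f-setter on 2)
#0 stroke at J1  (GY1 both-in/both-out from 1)
#4 stroke at I2  (J1: bond 0 brought effort, rest push out)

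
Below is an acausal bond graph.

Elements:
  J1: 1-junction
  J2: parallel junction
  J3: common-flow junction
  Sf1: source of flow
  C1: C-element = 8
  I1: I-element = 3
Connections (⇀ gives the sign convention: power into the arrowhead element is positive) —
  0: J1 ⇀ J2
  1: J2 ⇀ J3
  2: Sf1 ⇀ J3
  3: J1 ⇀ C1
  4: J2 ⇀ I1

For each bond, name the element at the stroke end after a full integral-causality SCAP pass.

bond 2 stroke→Sf1  (Sf1: flow source, stroke at near end)
bond 1 stroke→J3  (J3 flow already set via bond 2)
bond 3 stroke→J1  (C1 integral (e out))
bond 0 stroke→J2  (closing 1-jn rule on J1)
bond 4 stroke→I1  (J2: bond 0 brought effort, rest push out)

β0 |J2
β1 |J3
β2 |Sf1
β3 |J1
β4 |I1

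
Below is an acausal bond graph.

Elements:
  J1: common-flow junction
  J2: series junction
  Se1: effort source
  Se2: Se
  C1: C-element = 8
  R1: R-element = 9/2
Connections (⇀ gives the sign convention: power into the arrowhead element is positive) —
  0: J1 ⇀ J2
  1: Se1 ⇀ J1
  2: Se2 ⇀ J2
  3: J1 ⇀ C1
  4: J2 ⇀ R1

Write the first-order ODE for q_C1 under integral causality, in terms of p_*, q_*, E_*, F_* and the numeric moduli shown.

dq_C1/dt = 2*E_Se1/9 + 2*E_Se2/9 - q_C1/36

β1 |J1  (source Se1 imposes e)
β2 |J2  (Se2 fixes effort; stroke away)
β3 |J1  (C1 outputs effort q/C1)
β0 |J2  (closing 1-jn rule on J1)
β4 |R1  (J2: last free bond brings flow in)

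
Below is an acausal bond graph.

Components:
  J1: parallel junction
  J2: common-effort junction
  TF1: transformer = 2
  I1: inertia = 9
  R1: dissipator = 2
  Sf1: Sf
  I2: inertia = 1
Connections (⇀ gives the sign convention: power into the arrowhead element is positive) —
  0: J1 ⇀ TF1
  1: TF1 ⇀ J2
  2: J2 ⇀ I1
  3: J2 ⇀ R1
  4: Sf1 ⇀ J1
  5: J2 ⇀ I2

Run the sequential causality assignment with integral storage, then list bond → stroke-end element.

#0 |J1
#1 |TF1
#2 |I1
#3 |J2
#4 |Sf1
#5 |I2

b4 stroke→Sf1  (Sf1 (Sf) sets flow on bond)
b0 stroke→J1  (only one effort-in slot at J1)
b1 stroke→TF1  (TF1: transformer flips bond 0)
b2 stroke→I1  (prefer integral on I1)
b5 stroke→I2  (I2 outputs flow p/I2)
b3 stroke→J2  (closing 0-jn rule on J2)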